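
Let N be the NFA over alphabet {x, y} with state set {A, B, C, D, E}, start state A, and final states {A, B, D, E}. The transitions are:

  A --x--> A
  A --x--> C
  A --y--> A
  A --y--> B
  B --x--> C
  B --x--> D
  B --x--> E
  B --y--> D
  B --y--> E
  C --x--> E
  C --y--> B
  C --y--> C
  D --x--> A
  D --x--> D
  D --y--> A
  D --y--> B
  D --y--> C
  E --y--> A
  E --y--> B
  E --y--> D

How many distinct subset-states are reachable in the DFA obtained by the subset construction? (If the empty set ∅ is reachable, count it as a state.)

Start state of the DFA: {A}.
{A} --x--> {A, C}  [new]
{A} --y--> {A, B}  [new]
{A, C} --x--> {A, C, E}  [new]
{A, C} --y--> {A, B, C}  [new]
{A, B} --x--> {A, C, D, E}  [new]
{A, B} --y--> {A, B, D, E}  [new]
{A, C, E} --x--> {A, C, E}  [seen]
{A, C, E} --y--> {A, B, C, D}  [new]
{A, B, C} --x--> {A, C, D, E}  [seen]
{A, B, C} --y--> {A, B, C, D, E}  [new]
{A, C, D, E} --x--> {A, C, D, E}  [seen]
{A, C, D, E} --y--> {A, B, C, D}  [seen]
{A, B, D, E} --x--> {A, C, D, E}  [seen]
{A, B, D, E} --y--> {A, B, C, D, E}  [seen]
{A, B, C, D} --x--> {A, C, D, E}  [seen]
{A, B, C, D} --y--> {A, B, C, D, E}  [seen]
{A, B, C, D, E} --x--> {A, C, D, E}  [seen]
{A, B, C, D, E} --y--> {A, B, C, D, E}  [seen]
Reachable DFA states: {A}, {A, C}, {A, B}, {A, C, E}, {A, B, C}, {A, C, D, E}, {A, B, D, E}, {A, B, C, D}, {A, B, C, D, E}.

9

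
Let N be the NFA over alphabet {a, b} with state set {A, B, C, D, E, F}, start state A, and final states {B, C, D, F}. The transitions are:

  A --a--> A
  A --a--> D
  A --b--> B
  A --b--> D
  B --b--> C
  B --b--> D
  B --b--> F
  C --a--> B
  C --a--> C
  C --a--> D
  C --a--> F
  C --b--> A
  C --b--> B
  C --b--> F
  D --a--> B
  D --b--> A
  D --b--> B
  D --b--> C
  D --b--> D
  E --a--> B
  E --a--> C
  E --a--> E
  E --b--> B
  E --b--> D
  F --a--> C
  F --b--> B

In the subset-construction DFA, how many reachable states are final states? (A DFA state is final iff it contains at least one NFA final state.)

8

Start state of the DFA: {A}.
{A} --a--> {A, D}  [new]
{A} --b--> {B, D}  [new]
{A, D} --a--> {A, B, D}  [new]
{A, D} --b--> {A, B, C, D}  [new]
{B, D} --a--> {B}  [new]
{B, D} --b--> {A, B, C, D, F}  [new]
{A, B, D} --a--> {A, B, D}  [seen]
{A, B, D} --b--> {A, B, C, D, F}  [seen]
{A, B, C, D} --a--> {A, B, C, D, F}  [seen]
{A, B, C, D} --b--> {A, B, C, D, F}  [seen]
{B} --a--> ∅  [new]
{B} --b--> {C, D, F}  [new]
{A, B, C, D, F} --a--> {A, B, C, D, F}  [seen]
{A, B, C, D, F} --b--> {A, B, C, D, F}  [seen]
∅ --a--> ∅  [seen]
∅ --b--> ∅  [seen]
{C, D, F} --a--> {B, C, D, F}  [new]
{C, D, F} --b--> {A, B, C, D, F}  [seen]
{B, C, D, F} --a--> {B, C, D, F}  [seen]
{B, C, D, F} --b--> {A, B, C, D, F}  [seen]
Reachable DFA states: {A}, {A, D}, {B, D}, {A, B, D}, {A, B, C, D}, {B}, {A, B, C, D, F}, ∅, {C, D, F}, {B, C, D, F}.
Accepting DFA states (contain an NFA accepting state): {A, D}, {B, D}, {A, B, D}, {A, B, C, D}, {B}, {A, B, C, D, F}, {C, D, F}, {B, C, D, F}.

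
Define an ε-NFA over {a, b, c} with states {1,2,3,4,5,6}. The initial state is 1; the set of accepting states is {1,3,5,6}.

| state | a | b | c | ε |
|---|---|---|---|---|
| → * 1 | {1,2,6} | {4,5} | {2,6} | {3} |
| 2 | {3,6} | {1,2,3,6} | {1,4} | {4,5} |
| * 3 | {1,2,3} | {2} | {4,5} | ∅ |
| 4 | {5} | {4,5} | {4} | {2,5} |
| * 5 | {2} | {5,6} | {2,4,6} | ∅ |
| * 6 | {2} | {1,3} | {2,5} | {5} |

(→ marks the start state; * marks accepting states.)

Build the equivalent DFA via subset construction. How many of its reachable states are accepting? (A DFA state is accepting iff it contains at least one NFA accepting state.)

5

Start state of the DFA: {1,3} (ε-closure of the NFA start).
{1,3} --a--> {1,2,3,4,5,6}  [new]
{1,3} --b--> {2,4,5}  [new]
{1,3} --c--> {2,4,5,6}  [new]
{1,2,3,4,5,6} --a--> {1,2,3,4,5,6}  [seen]
{1,2,3,4,5,6} --b--> {1,2,3,4,5,6}  [seen]
{1,2,3,4,5,6} --c--> {1,2,3,4,5,6}  [seen]
{2,4,5} --a--> {2,3,4,5,6}  [new]
{2,4,5} --b--> {1,2,3,4,5,6}  [seen]
{2,4,5} --c--> {1,2,3,4,5,6}  [seen]
{2,4,5,6} --a--> {2,3,4,5,6}  [seen]
{2,4,5,6} --b--> {1,2,3,4,5,6}  [seen]
{2,4,5,6} --c--> {1,2,3,4,5,6}  [seen]
{2,3,4,5,6} --a--> {1,2,3,4,5,6}  [seen]
{2,3,4,5,6} --b--> {1,2,3,4,5,6}  [seen]
{2,3,4,5,6} --c--> {1,2,3,4,5,6}  [seen]
Reachable DFA states: {1,3}, {1,2,3,4,5,6}, {2,4,5}, {2,4,5,6}, {2,3,4,5,6}.
Accepting DFA states (contain an NFA accepting state): {1,3}, {1,2,3,4,5,6}, {2,4,5}, {2,4,5,6}, {2,3,4,5,6}.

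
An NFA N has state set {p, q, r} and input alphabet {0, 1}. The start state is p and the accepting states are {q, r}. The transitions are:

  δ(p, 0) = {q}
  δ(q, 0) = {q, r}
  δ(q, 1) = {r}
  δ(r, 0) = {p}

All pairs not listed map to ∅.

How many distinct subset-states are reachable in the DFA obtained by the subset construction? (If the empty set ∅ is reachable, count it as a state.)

6

Start state of the DFA: {p}.
{p} --0--> {q}  [new]
{p} --1--> ∅  [new]
{q} --0--> {q, r}  [new]
{q} --1--> {r}  [new]
∅ --0--> ∅  [seen]
∅ --1--> ∅  [seen]
{q, r} --0--> {p, q, r}  [new]
{q, r} --1--> {r}  [seen]
{r} --0--> {p}  [seen]
{r} --1--> ∅  [seen]
{p, q, r} --0--> {p, q, r}  [seen]
{p, q, r} --1--> {r}  [seen]
Reachable DFA states: {p}, {q}, ∅, {q, r}, {r}, {p, q, r}.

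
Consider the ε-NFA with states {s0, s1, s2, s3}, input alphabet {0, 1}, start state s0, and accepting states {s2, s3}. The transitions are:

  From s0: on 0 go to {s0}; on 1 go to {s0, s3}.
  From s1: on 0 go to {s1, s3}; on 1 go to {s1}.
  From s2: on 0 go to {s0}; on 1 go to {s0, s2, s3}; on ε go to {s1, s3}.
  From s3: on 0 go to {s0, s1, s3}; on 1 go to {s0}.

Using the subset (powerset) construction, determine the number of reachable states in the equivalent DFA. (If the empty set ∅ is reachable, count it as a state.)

3

Start state of the DFA: {s0} (ε-closure of the NFA start).
{s0} --0--> {s0}  [seen]
{s0} --1--> {s0, s3}  [new]
{s0, s3} --0--> {s0, s1, s3}  [new]
{s0, s3} --1--> {s0, s3}  [seen]
{s0, s1, s3} --0--> {s0, s1, s3}  [seen]
{s0, s1, s3} --1--> {s0, s1, s3}  [seen]
Reachable DFA states: {s0}, {s0, s3}, {s0, s1, s3}.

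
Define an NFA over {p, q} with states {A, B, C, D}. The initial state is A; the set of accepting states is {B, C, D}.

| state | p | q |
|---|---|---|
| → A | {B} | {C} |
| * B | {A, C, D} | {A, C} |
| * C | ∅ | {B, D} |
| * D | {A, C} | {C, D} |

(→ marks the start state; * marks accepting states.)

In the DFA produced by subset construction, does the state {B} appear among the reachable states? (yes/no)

yes

Start state of the DFA: {A}.
{A} --p--> {B}  [new]
{A} --q--> {C}  [new]
{B} --p--> {A, C, D}  [new]
{B} --q--> {A, C}  [new]
{C} --p--> ∅  [new]
{C} --q--> {B, D}  [new]
{A, C, D} --p--> {A, B, C}  [new]
{A, C, D} --q--> {B, C, D}  [new]
{A, C} --p--> {B}  [seen]
{A, C} --q--> {B, C, D}  [seen]
∅ --p--> ∅  [seen]
∅ --q--> ∅  [seen]
{B, D} --p--> {A, C, D}  [seen]
{B, D} --q--> {A, C, D}  [seen]
{A, B, C} --p--> {A, B, C, D}  [new]
{A, B, C} --q--> {A, B, C, D}  [seen]
{B, C, D} --p--> {A, C, D}  [seen]
{B, C, D} --q--> {A, B, C, D}  [seen]
{A, B, C, D} --p--> {A, B, C, D}  [seen]
{A, B, C, D} --q--> {A, B, C, D}  [seen]
Reachable DFA states: {A}, {B}, {C}, {A, C, D}, {A, C}, ∅, {B, D}, {A, B, C}, {B, C, D}, {A, B, C, D}.
{B} is among them.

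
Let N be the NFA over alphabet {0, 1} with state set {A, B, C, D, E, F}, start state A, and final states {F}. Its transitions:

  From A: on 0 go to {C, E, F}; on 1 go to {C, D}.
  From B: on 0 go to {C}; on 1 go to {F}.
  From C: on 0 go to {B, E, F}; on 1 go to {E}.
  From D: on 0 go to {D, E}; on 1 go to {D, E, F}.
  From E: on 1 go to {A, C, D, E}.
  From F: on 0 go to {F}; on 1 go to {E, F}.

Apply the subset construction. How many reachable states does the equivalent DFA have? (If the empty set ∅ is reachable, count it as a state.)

Start state of the DFA: {A}.
{A} --0--> {C, E, F}  [new]
{A} --1--> {C, D}  [new]
{C, E, F} --0--> {B, E, F}  [new]
{C, E, F} --1--> {A, C, D, E, F}  [new]
{C, D} --0--> {B, D, E, F}  [new]
{C, D} --1--> {D, E, F}  [new]
{B, E, F} --0--> {C, F}  [new]
{B, E, F} --1--> {A, C, D, E, F}  [seen]
{A, C, D, E, F} --0--> {B, C, D, E, F}  [new]
{A, C, D, E, F} --1--> {A, C, D, E, F}  [seen]
{B, D, E, F} --0--> {C, D, E, F}  [new]
{B, D, E, F} --1--> {A, C, D, E, F}  [seen]
{D, E, F} --0--> {D, E, F}  [seen]
{D, E, F} --1--> {A, C, D, E, F}  [seen]
{C, F} --0--> {B, E, F}  [seen]
{C, F} --1--> {E, F}  [new]
{B, C, D, E, F} --0--> {B, C, D, E, F}  [seen]
{B, C, D, E, F} --1--> {A, C, D, E, F}  [seen]
{C, D, E, F} --0--> {B, D, E, F}  [seen]
{C, D, E, F} --1--> {A, C, D, E, F}  [seen]
{E, F} --0--> {F}  [new]
{E, F} --1--> {A, C, D, E, F}  [seen]
{F} --0--> {F}  [seen]
{F} --1--> {E, F}  [seen]
Reachable DFA states: {A}, {C, E, F}, {C, D}, {B, E, F}, {A, C, D, E, F}, {B, D, E, F}, {D, E, F}, {C, F}, {B, C, D, E, F}, {C, D, E, F}, {E, F}, {F}.

12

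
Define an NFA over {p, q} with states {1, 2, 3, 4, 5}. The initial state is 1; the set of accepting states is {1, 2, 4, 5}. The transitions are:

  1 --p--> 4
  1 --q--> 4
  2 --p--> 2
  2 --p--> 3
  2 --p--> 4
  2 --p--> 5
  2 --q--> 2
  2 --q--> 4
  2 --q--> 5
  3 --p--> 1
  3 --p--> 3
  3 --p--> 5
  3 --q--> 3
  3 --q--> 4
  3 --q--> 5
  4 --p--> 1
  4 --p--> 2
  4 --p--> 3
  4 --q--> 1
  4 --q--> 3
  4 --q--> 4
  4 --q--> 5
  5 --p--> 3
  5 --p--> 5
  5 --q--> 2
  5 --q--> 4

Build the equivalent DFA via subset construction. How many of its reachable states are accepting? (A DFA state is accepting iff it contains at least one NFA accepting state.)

Start state of the DFA: {1}.
{1} --p--> {4}  [new]
{1} --q--> {4}  [seen]
{4} --p--> {1, 2, 3}  [new]
{4} --q--> {1, 3, 4, 5}  [new]
{1, 2, 3} --p--> {1, 2, 3, 4, 5}  [new]
{1, 2, 3} --q--> {2, 3, 4, 5}  [new]
{1, 3, 4, 5} --p--> {1, 2, 3, 4, 5}  [seen]
{1, 3, 4, 5} --q--> {1, 2, 3, 4, 5}  [seen]
{1, 2, 3, 4, 5} --p--> {1, 2, 3, 4, 5}  [seen]
{1, 2, 3, 4, 5} --q--> {1, 2, 3, 4, 5}  [seen]
{2, 3, 4, 5} --p--> {1, 2, 3, 4, 5}  [seen]
{2, 3, 4, 5} --q--> {1, 2, 3, 4, 5}  [seen]
Reachable DFA states: {1}, {4}, {1, 2, 3}, {1, 3, 4, 5}, {1, 2, 3, 4, 5}, {2, 3, 4, 5}.
Accepting DFA states (contain an NFA accepting state): {1}, {4}, {1, 2, 3}, {1, 3, 4, 5}, {1, 2, 3, 4, 5}, {2, 3, 4, 5}.

6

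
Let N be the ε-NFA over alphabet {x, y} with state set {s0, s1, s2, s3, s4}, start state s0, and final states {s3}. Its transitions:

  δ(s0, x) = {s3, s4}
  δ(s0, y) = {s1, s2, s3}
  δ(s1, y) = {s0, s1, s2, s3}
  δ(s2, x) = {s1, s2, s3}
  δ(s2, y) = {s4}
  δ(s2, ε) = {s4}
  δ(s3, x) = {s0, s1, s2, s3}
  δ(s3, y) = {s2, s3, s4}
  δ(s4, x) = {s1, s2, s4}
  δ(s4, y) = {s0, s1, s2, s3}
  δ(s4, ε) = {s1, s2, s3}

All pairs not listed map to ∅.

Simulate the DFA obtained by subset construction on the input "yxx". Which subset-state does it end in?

{s0, s1, s2, s3, s4}

Start: {s0}.
δ(s0,y) = {s1, s2, s3}.
Union: {s1, s2, s3}.
ε-closure gives {s1, s2, s3, s4}.
After y: {s1, s2, s3, s4}.
δ(s1,x) = ∅; δ(s2,x) = {s1, s2, s3}; δ(s3,x) = {s0, s1, s2, s3}; δ(s4,x) = {s1, s2, s4}.
Union: {s0, s1, s2, s3, s4}.
After x: {s0, s1, s2, s3, s4}.
δ(s0,x) = {s3, s4}; δ(s1,x) = ∅; δ(s2,x) = {s1, s2, s3}; δ(s3,x) = {s0, s1, s2, s3}; δ(s4,x) = {s1, s2, s4}.
Union: {s0, s1, s2, s3, s4}.
After x: {s0, s1, s2, s3, s4}.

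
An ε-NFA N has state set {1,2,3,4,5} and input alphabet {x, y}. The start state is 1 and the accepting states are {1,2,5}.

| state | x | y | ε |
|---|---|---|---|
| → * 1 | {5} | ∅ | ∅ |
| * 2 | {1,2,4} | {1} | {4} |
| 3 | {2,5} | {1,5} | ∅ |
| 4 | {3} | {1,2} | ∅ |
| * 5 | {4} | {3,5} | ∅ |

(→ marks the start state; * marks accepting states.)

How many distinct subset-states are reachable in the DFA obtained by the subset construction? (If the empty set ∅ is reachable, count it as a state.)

16

Start state of the DFA: {1} (ε-closure of the NFA start).
{1} --x--> {5}  [new]
{1} --y--> ∅  [new]
{5} --x--> {4}  [new]
{5} --y--> {3,5}  [new]
∅ --x--> ∅  [seen]
∅ --y--> ∅  [seen]
{4} --x--> {3}  [new]
{4} --y--> {1,2,4}  [new]
{3,5} --x--> {2,4,5}  [new]
{3,5} --y--> {1,3,5}  [new]
{3} --x--> {2,4,5}  [seen]
{3} --y--> {1,5}  [new]
{1,2,4} --x--> {1,2,3,4,5}  [new]
{1,2,4} --y--> {1,2,4}  [seen]
{2,4,5} --x--> {1,2,3,4}  [new]
{2,4,5} --y--> {1,2,3,4,5}  [seen]
{1,3,5} --x--> {2,4,5}  [seen]
{1,3,5} --y--> {1,3,5}  [seen]
{1,5} --x--> {4,5}  [new]
{1,5} --y--> {3,5}  [seen]
{1,2,3,4,5} --x--> {1,2,3,4,5}  [seen]
{1,2,3,4,5} --y--> {1,2,3,4,5}  [seen]
{1,2,3,4} --x--> {1,2,3,4,5}  [seen]
{1,2,3,4} --y--> {1,2,4,5}  [new]
{4,5} --x--> {3,4}  [new]
{4,5} --y--> {1,2,3,4,5}  [seen]
{1,2,4,5} --x--> {1,2,3,4,5}  [seen]
{1,2,4,5} --y--> {1,2,3,4,5}  [seen]
{3,4} --x--> {2,3,4,5}  [new]
{3,4} --y--> {1,2,4,5}  [seen]
{2,3,4,5} --x--> {1,2,3,4,5}  [seen]
{2,3,4,5} --y--> {1,2,3,4,5}  [seen]
Reachable DFA states: {1}, {5}, ∅, {4}, {3,5}, {3}, {1,2,4}, {2,4,5}, {1,3,5}, {1,5}, {1,2,3,4,5}, {1,2,3,4}, {4,5}, {1,2,4,5}, {3,4}, {2,3,4,5}.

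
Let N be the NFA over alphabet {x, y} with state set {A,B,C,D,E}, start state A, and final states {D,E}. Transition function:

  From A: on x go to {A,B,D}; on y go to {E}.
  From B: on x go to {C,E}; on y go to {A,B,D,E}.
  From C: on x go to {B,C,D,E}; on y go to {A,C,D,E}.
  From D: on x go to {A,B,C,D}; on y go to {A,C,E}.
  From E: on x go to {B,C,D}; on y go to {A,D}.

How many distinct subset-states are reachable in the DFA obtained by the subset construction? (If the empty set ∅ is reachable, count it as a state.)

9

Start state of the DFA: {A}.
{A} --x--> {A,B,D}  [new]
{A} --y--> {E}  [new]
{A,B,D} --x--> {A,B,C,D,E}  [new]
{A,B,D} --y--> {A,B,C,D,E}  [seen]
{E} --x--> {B,C,D}  [new]
{E} --y--> {A,D}  [new]
{A,B,C,D,E} --x--> {A,B,C,D,E}  [seen]
{A,B,C,D,E} --y--> {A,B,C,D,E}  [seen]
{B,C,D} --x--> {A,B,C,D,E}  [seen]
{B,C,D} --y--> {A,B,C,D,E}  [seen]
{A,D} --x--> {A,B,C,D}  [new]
{A,D} --y--> {A,C,E}  [new]
{A,B,C,D} --x--> {A,B,C,D,E}  [seen]
{A,B,C,D} --y--> {A,B,C,D,E}  [seen]
{A,C,E} --x--> {A,B,C,D,E}  [seen]
{A,C,E} --y--> {A,C,D,E}  [new]
{A,C,D,E} --x--> {A,B,C,D,E}  [seen]
{A,C,D,E} --y--> {A,C,D,E}  [seen]
Reachable DFA states: {A}, {A,B,D}, {E}, {A,B,C,D,E}, {B,C,D}, {A,D}, {A,B,C,D}, {A,C,E}, {A,C,D,E}.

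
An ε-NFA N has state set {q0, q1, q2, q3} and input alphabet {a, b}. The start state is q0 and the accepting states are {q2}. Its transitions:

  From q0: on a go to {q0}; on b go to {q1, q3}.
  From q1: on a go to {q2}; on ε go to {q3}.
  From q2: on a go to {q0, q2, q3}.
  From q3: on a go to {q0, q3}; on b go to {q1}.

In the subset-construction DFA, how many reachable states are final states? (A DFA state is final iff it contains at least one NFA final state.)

Start state of the DFA: {q0} (ε-closure of the NFA start).
{q0} --a--> {q0}  [seen]
{q0} --b--> {q1, q3}  [new]
{q1, q3} --a--> {q0, q2, q3}  [new]
{q1, q3} --b--> {q1, q3}  [seen]
{q0, q2, q3} --a--> {q0, q2, q3}  [seen]
{q0, q2, q3} --b--> {q1, q3}  [seen]
Reachable DFA states: {q0}, {q1, q3}, {q0, q2, q3}.
Accepting DFA states (contain an NFA accepting state): {q0, q2, q3}.

1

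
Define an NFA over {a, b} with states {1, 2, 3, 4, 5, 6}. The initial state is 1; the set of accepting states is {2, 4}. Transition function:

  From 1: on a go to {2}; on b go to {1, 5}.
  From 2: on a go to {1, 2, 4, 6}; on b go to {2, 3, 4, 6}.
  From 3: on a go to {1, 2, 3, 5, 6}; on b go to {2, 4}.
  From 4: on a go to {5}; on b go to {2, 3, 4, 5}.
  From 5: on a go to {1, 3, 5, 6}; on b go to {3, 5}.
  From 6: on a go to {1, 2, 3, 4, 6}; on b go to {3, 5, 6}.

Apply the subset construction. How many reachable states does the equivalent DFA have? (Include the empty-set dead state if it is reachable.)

10

Start state of the DFA: {1}.
{1} --a--> {2}  [new]
{1} --b--> {1, 5}  [new]
{2} --a--> {1, 2, 4, 6}  [new]
{2} --b--> {2, 3, 4, 6}  [new]
{1, 5} --a--> {1, 2, 3, 5, 6}  [new]
{1, 5} --b--> {1, 3, 5}  [new]
{1, 2, 4, 6} --a--> {1, 2, 3, 4, 5, 6}  [new]
{1, 2, 4, 6} --b--> {1, 2, 3, 4, 5, 6}  [seen]
{2, 3, 4, 6} --a--> {1, 2, 3, 4, 5, 6}  [seen]
{2, 3, 4, 6} --b--> {2, 3, 4, 5, 6}  [new]
{1, 2, 3, 5, 6} --a--> {1, 2, 3, 4, 5, 6}  [seen]
{1, 2, 3, 5, 6} --b--> {1, 2, 3, 4, 5, 6}  [seen]
{1, 3, 5} --a--> {1, 2, 3, 5, 6}  [seen]
{1, 3, 5} --b--> {1, 2, 3, 4, 5}  [new]
{1, 2, 3, 4, 5, 6} --a--> {1, 2, 3, 4, 5, 6}  [seen]
{1, 2, 3, 4, 5, 6} --b--> {1, 2, 3, 4, 5, 6}  [seen]
{2, 3, 4, 5, 6} --a--> {1, 2, 3, 4, 5, 6}  [seen]
{2, 3, 4, 5, 6} --b--> {2, 3, 4, 5, 6}  [seen]
{1, 2, 3, 4, 5} --a--> {1, 2, 3, 4, 5, 6}  [seen]
{1, 2, 3, 4, 5} --b--> {1, 2, 3, 4, 5, 6}  [seen]
Reachable DFA states: {1}, {2}, {1, 5}, {1, 2, 4, 6}, {2, 3, 4, 6}, {1, 2, 3, 5, 6}, {1, 3, 5}, {1, 2, 3, 4, 5, 6}, {2, 3, 4, 5, 6}, {1, 2, 3, 4, 5}.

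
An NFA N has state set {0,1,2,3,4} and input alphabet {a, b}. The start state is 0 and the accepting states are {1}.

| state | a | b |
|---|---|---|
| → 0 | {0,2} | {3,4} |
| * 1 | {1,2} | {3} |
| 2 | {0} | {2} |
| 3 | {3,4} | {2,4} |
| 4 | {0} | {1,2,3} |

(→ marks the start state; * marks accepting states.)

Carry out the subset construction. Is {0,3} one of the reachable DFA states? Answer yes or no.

Start state of the DFA: {0}.
{0} --a--> {0,2}  [new]
{0} --b--> {3,4}  [new]
{0,2} --a--> {0,2}  [seen]
{0,2} --b--> {2,3,4}  [new]
{3,4} --a--> {0,3,4}  [new]
{3,4} --b--> {1,2,3,4}  [new]
{2,3,4} --a--> {0,3,4}  [seen]
{2,3,4} --b--> {1,2,3,4}  [seen]
{0,3,4} --a--> {0,2,3,4}  [new]
{0,3,4} --b--> {1,2,3,4}  [seen]
{1,2,3,4} --a--> {0,1,2,3,4}  [new]
{1,2,3,4} --b--> {1,2,3,4}  [seen]
{0,2,3,4} --a--> {0,2,3,4}  [seen]
{0,2,3,4} --b--> {1,2,3,4}  [seen]
{0,1,2,3,4} --a--> {0,1,2,3,4}  [seen]
{0,1,2,3,4} --b--> {1,2,3,4}  [seen]
Reachable DFA states: {0}, {0,2}, {3,4}, {2,3,4}, {0,3,4}, {1,2,3,4}, {0,2,3,4}, {0,1,2,3,4}.
{0,3} is not among them.

no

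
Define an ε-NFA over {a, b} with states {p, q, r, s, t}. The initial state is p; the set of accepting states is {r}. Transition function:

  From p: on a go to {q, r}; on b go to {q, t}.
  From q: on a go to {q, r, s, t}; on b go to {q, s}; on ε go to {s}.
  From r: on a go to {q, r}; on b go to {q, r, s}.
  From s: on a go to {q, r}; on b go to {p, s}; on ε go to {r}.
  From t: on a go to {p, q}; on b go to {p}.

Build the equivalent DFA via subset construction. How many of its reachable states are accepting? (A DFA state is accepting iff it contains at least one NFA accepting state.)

Start state of the DFA: {p} (ε-closure of the NFA start).
{p} --a--> {q, r, s}  [new]
{p} --b--> {q, r, s, t}  [new]
{q, r, s} --a--> {q, r, s, t}  [seen]
{q, r, s} --b--> {p, q, r, s}  [new]
{q, r, s, t} --a--> {p, q, r, s, t}  [new]
{q, r, s, t} --b--> {p, q, r, s}  [seen]
{p, q, r, s} --a--> {q, r, s, t}  [seen]
{p, q, r, s} --b--> {p, q, r, s, t}  [seen]
{p, q, r, s, t} --a--> {p, q, r, s, t}  [seen]
{p, q, r, s, t} --b--> {p, q, r, s, t}  [seen]
Reachable DFA states: {p}, {q, r, s}, {q, r, s, t}, {p, q, r, s}, {p, q, r, s, t}.
Accepting DFA states (contain an NFA accepting state): {q, r, s}, {q, r, s, t}, {p, q, r, s}, {p, q, r, s, t}.

4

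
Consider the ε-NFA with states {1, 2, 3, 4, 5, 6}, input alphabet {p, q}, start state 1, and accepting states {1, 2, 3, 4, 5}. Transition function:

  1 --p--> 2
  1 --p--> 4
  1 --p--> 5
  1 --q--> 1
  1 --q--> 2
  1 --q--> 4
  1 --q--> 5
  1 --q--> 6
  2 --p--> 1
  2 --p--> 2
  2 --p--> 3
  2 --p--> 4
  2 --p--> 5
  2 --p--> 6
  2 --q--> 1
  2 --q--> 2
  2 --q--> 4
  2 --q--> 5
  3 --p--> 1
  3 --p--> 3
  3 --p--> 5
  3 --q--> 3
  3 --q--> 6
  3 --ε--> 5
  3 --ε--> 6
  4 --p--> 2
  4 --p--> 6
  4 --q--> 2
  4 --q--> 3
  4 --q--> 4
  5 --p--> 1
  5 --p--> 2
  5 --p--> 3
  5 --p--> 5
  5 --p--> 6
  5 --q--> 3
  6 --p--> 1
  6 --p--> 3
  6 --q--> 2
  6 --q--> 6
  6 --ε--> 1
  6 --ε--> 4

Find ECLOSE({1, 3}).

Begin with {1, 3}.
3 →ε {5, 6}; add 5, 6.
6 →ε {1, 4}; add 4.
ε-closure = {1, 3, 4, 5, 6}.

{1, 3, 4, 5, 6}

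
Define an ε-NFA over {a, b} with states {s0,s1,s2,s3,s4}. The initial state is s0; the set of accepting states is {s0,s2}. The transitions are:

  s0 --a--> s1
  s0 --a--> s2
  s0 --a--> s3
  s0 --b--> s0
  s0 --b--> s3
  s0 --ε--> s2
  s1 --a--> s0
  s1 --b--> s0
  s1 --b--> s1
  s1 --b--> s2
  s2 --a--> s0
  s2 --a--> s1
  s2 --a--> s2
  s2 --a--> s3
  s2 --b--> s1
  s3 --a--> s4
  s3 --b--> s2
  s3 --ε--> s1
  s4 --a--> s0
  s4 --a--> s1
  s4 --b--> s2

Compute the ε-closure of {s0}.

Begin with {s0}.
s0 →ε {s2}; add s2.
ε-closure = {s0,s2}.

{s0,s2}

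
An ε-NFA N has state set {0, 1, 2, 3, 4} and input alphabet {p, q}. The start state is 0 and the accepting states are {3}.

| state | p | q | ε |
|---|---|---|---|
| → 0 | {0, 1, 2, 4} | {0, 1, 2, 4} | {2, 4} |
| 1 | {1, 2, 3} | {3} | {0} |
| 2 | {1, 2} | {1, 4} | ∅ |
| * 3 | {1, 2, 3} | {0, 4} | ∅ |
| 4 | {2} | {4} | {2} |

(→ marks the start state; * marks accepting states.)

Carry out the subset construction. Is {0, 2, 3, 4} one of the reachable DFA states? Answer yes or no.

Start state of the DFA: {0, 2, 4} (ε-closure of the NFA start).
{0, 2, 4} --p--> {0, 1, 2, 4}  [new]
{0, 2, 4} --q--> {0, 1, 2, 4}  [seen]
{0, 1, 2, 4} --p--> {0, 1, 2, 3, 4}  [new]
{0, 1, 2, 4} --q--> {0, 1, 2, 3, 4}  [seen]
{0, 1, 2, 3, 4} --p--> {0, 1, 2, 3, 4}  [seen]
{0, 1, 2, 3, 4} --q--> {0, 1, 2, 3, 4}  [seen]
Reachable DFA states: {0, 2, 4}, {0, 1, 2, 4}, {0, 1, 2, 3, 4}.
{0, 2, 3, 4} is not among them.

no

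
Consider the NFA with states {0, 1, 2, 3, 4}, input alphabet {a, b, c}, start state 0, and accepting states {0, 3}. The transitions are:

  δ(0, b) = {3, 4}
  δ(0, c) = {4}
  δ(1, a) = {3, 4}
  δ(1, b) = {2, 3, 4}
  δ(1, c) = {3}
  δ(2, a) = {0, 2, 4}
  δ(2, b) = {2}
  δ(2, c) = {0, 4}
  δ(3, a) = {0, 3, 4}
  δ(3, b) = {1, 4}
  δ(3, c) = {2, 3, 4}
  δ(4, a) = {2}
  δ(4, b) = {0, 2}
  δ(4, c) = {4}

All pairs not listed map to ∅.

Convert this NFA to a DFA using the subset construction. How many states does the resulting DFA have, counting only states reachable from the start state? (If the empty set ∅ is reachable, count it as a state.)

13

Start state of the DFA: {0}.
{0} --a--> ∅  [new]
{0} --b--> {3, 4}  [new]
{0} --c--> {4}  [new]
∅ --a--> ∅  [seen]
∅ --b--> ∅  [seen]
∅ --c--> ∅  [seen]
{3, 4} --a--> {0, 2, 3, 4}  [new]
{3, 4} --b--> {0, 1, 2, 4}  [new]
{3, 4} --c--> {2, 3, 4}  [new]
{4} --a--> {2}  [new]
{4} --b--> {0, 2}  [new]
{4} --c--> {4}  [seen]
{0, 2, 3, 4} --a--> {0, 2, 3, 4}  [seen]
{0, 2, 3, 4} --b--> {0, 1, 2, 3, 4}  [new]
{0, 2, 3, 4} --c--> {0, 2, 3, 4}  [seen]
{0, 1, 2, 4} --a--> {0, 2, 3, 4}  [seen]
{0, 1, 2, 4} --b--> {0, 2, 3, 4}  [seen]
{0, 1, 2, 4} --c--> {0, 3, 4}  [new]
{2, 3, 4} --a--> {0, 2, 3, 4}  [seen]
{2, 3, 4} --b--> {0, 1, 2, 4}  [seen]
{2, 3, 4} --c--> {0, 2, 3, 4}  [seen]
{2} --a--> {0, 2, 4}  [new]
{2} --b--> {2}  [seen]
{2} --c--> {0, 4}  [new]
{0, 2} --a--> {0, 2, 4}  [seen]
{0, 2} --b--> {2, 3, 4}  [seen]
{0, 2} --c--> {0, 4}  [seen]
{0, 1, 2, 3, 4} --a--> {0, 2, 3, 4}  [seen]
{0, 1, 2, 3, 4} --b--> {0, 1, 2, 3, 4}  [seen]
{0, 1, 2, 3, 4} --c--> {0, 2, 3, 4}  [seen]
{0, 3, 4} --a--> {0, 2, 3, 4}  [seen]
{0, 3, 4} --b--> {0, 1, 2, 3, 4}  [seen]
{0, 3, 4} --c--> {2, 3, 4}  [seen]
{0, 2, 4} --a--> {0, 2, 4}  [seen]
{0, 2, 4} --b--> {0, 2, 3, 4}  [seen]
{0, 2, 4} --c--> {0, 4}  [seen]
{0, 4} --a--> {2}  [seen]
{0, 4} --b--> {0, 2, 3, 4}  [seen]
{0, 4} --c--> {4}  [seen]
Reachable DFA states: {0}, ∅, {3, 4}, {4}, {0, 2, 3, 4}, {0, 1, 2, 4}, {2, 3, 4}, {2}, {0, 2}, {0, 1, 2, 3, 4}, {0, 3, 4}, {0, 2, 4}, {0, 4}.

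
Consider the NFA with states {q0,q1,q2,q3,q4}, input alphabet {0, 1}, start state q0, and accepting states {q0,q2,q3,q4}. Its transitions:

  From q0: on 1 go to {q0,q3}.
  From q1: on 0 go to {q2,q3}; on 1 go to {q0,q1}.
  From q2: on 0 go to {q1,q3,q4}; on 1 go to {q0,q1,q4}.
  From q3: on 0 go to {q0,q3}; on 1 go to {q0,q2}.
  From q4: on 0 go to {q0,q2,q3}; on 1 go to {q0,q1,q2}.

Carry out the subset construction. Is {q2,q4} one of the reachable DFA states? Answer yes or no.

no

Start state of the DFA: {q0}.
{q0} --0--> ∅  [new]
{q0} --1--> {q0,q3}  [new]
∅ --0--> ∅  [seen]
∅ --1--> ∅  [seen]
{q0,q3} --0--> {q0,q3}  [seen]
{q0,q3} --1--> {q0,q2,q3}  [new]
{q0,q2,q3} --0--> {q0,q1,q3,q4}  [new]
{q0,q2,q3} --1--> {q0,q1,q2,q3,q4}  [new]
{q0,q1,q3,q4} --0--> {q0,q2,q3}  [seen]
{q0,q1,q3,q4} --1--> {q0,q1,q2,q3}  [new]
{q0,q1,q2,q3,q4} --0--> {q0,q1,q2,q3,q4}  [seen]
{q0,q1,q2,q3,q4} --1--> {q0,q1,q2,q3,q4}  [seen]
{q0,q1,q2,q3} --0--> {q0,q1,q2,q3,q4}  [seen]
{q0,q1,q2,q3} --1--> {q0,q1,q2,q3,q4}  [seen]
Reachable DFA states: {q0}, ∅, {q0,q3}, {q0,q2,q3}, {q0,q1,q3,q4}, {q0,q1,q2,q3,q4}, {q0,q1,q2,q3}.
{q2,q4} is not among them.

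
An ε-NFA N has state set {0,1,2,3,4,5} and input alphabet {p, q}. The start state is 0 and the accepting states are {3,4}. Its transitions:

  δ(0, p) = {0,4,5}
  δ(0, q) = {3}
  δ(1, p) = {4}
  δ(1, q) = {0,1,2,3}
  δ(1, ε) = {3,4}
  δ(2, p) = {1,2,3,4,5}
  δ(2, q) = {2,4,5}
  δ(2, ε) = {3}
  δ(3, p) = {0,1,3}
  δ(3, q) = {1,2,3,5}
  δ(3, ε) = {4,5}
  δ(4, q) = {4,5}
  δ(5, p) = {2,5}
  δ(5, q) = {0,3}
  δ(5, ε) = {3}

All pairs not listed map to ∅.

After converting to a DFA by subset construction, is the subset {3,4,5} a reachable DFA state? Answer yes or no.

Start state of the DFA: {0} (ε-closure of the NFA start).
{0} --p--> {0,3,4,5}  [new]
{0} --q--> {3,4,5}  [new]
{0,3,4,5} --p--> {0,1,2,3,4,5}  [new]
{0,3,4,5} --q--> {0,1,2,3,4,5}  [seen]
{3,4,5} --p--> {0,1,2,3,4,5}  [seen]
{3,4,5} --q--> {0,1,2,3,4,5}  [seen]
{0,1,2,3,4,5} --p--> {0,1,2,3,4,5}  [seen]
{0,1,2,3,4,5} --q--> {0,1,2,3,4,5}  [seen]
Reachable DFA states: {0}, {0,3,4,5}, {3,4,5}, {0,1,2,3,4,5}.
{3,4,5} is among them.

yes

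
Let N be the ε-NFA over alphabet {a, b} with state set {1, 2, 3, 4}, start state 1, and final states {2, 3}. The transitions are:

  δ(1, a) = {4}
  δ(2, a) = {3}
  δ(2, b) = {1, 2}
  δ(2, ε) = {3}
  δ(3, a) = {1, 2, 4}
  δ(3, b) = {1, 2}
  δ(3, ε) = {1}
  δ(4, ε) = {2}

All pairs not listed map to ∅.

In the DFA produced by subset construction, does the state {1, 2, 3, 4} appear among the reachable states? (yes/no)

Start state of the DFA: {1} (ε-closure of the NFA start).
{1} --a--> {1, 2, 3, 4}  [new]
{1} --b--> ∅  [new]
{1, 2, 3, 4} --a--> {1, 2, 3, 4}  [seen]
{1, 2, 3, 4} --b--> {1, 2, 3}  [new]
∅ --a--> ∅  [seen]
∅ --b--> ∅  [seen]
{1, 2, 3} --a--> {1, 2, 3, 4}  [seen]
{1, 2, 3} --b--> {1, 2, 3}  [seen]
Reachable DFA states: {1}, {1, 2, 3, 4}, ∅, {1, 2, 3}.
{1, 2, 3, 4} is among them.

yes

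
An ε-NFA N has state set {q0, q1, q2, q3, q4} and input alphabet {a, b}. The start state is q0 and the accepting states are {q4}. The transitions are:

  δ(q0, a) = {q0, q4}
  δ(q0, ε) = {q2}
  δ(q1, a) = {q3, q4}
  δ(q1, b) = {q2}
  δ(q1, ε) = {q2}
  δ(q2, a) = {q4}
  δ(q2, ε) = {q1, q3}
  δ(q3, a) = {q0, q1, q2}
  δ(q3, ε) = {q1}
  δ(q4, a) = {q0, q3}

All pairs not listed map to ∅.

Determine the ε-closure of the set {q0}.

{q0, q1, q2, q3}

Begin with {q0}.
q0 →ε {q2}; add q2.
q2 →ε {q1, q3}; add q1, q3.
ε-closure = {q0, q1, q2, q3}.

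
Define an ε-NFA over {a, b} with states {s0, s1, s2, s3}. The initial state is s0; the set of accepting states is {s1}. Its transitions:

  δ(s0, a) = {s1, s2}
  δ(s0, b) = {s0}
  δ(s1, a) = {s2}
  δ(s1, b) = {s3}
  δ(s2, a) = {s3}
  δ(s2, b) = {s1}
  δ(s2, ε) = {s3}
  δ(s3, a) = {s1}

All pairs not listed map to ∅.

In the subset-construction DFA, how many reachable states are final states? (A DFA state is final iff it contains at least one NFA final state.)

3

Start state of the DFA: {s0} (ε-closure of the NFA start).
{s0} --a--> {s1, s2, s3}  [new]
{s0} --b--> {s0}  [seen]
{s1, s2, s3} --a--> {s1, s2, s3}  [seen]
{s1, s2, s3} --b--> {s1, s3}  [new]
{s1, s3} --a--> {s1, s2, s3}  [seen]
{s1, s3} --b--> {s3}  [new]
{s3} --a--> {s1}  [new]
{s3} --b--> ∅  [new]
{s1} --a--> {s2, s3}  [new]
{s1} --b--> {s3}  [seen]
∅ --a--> ∅  [seen]
∅ --b--> ∅  [seen]
{s2, s3} --a--> {s1, s3}  [seen]
{s2, s3} --b--> {s1}  [seen]
Reachable DFA states: {s0}, {s1, s2, s3}, {s1, s3}, {s3}, {s1}, ∅, {s2, s3}.
Accepting DFA states (contain an NFA accepting state): {s1, s2, s3}, {s1, s3}, {s1}.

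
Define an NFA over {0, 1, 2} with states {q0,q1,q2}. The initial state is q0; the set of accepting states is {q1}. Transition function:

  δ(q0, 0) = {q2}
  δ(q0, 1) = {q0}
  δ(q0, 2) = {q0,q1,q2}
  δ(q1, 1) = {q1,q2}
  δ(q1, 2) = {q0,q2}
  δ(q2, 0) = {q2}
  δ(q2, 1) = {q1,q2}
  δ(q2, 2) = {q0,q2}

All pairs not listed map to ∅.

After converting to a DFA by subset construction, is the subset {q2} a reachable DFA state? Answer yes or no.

yes

Start state of the DFA: {q0}.
{q0} --0--> {q2}  [new]
{q0} --1--> {q0}  [seen]
{q0} --2--> {q0,q1,q2}  [new]
{q2} --0--> {q2}  [seen]
{q2} --1--> {q1,q2}  [new]
{q2} --2--> {q0,q2}  [new]
{q0,q1,q2} --0--> {q2}  [seen]
{q0,q1,q2} --1--> {q0,q1,q2}  [seen]
{q0,q1,q2} --2--> {q0,q1,q2}  [seen]
{q1,q2} --0--> {q2}  [seen]
{q1,q2} --1--> {q1,q2}  [seen]
{q1,q2} --2--> {q0,q2}  [seen]
{q0,q2} --0--> {q2}  [seen]
{q0,q2} --1--> {q0,q1,q2}  [seen]
{q0,q2} --2--> {q0,q1,q2}  [seen]
Reachable DFA states: {q0}, {q2}, {q0,q1,q2}, {q1,q2}, {q0,q2}.
{q2} is among them.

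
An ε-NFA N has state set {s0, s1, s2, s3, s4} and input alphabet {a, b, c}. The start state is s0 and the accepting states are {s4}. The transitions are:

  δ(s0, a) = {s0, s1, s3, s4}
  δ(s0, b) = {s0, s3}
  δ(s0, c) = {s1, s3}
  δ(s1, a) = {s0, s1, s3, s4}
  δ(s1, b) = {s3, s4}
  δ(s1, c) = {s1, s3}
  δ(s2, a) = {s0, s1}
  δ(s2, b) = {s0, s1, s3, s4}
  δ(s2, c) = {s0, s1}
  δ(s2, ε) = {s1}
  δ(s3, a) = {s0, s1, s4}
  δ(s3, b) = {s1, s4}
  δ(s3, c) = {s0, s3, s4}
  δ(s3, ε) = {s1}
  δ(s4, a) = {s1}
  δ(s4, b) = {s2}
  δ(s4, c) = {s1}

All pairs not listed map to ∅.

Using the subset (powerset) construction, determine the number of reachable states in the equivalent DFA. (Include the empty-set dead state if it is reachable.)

7

Start state of the DFA: {s0} (ε-closure of the NFA start).
{s0} --a--> {s0, s1, s3, s4}  [new]
{s0} --b--> {s0, s1, s3}  [new]
{s0} --c--> {s1, s3}  [new]
{s0, s1, s3, s4} --a--> {s0, s1, s3, s4}  [seen]
{s0, s1, s3, s4} --b--> {s0, s1, s2, s3, s4}  [new]
{s0, s1, s3, s4} --c--> {s0, s1, s3, s4}  [seen]
{s0, s1, s3} --a--> {s0, s1, s3, s4}  [seen]
{s0, s1, s3} --b--> {s0, s1, s3, s4}  [seen]
{s0, s1, s3} --c--> {s0, s1, s3, s4}  [seen]
{s1, s3} --a--> {s0, s1, s3, s4}  [seen]
{s1, s3} --b--> {s1, s3, s4}  [new]
{s1, s3} --c--> {s0, s1, s3, s4}  [seen]
{s0, s1, s2, s3, s4} --a--> {s0, s1, s3, s4}  [seen]
{s0, s1, s2, s3, s4} --b--> {s0, s1, s2, s3, s4}  [seen]
{s0, s1, s2, s3, s4} --c--> {s0, s1, s3, s4}  [seen]
{s1, s3, s4} --a--> {s0, s1, s3, s4}  [seen]
{s1, s3, s4} --b--> {s1, s2, s3, s4}  [new]
{s1, s3, s4} --c--> {s0, s1, s3, s4}  [seen]
{s1, s2, s3, s4} --a--> {s0, s1, s3, s4}  [seen]
{s1, s2, s3, s4} --b--> {s0, s1, s2, s3, s4}  [seen]
{s1, s2, s3, s4} --c--> {s0, s1, s3, s4}  [seen]
Reachable DFA states: {s0}, {s0, s1, s3, s4}, {s0, s1, s3}, {s1, s3}, {s0, s1, s2, s3, s4}, {s1, s3, s4}, {s1, s2, s3, s4}.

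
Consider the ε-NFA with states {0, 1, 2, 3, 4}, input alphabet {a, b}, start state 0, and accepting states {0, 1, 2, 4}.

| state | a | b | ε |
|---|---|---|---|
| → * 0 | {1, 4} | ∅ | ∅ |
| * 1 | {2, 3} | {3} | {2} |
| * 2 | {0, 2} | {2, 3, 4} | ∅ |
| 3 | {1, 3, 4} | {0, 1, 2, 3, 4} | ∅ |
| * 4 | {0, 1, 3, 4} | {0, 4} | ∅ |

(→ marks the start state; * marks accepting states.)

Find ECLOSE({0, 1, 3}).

Begin with {0, 1, 3}.
1 →ε {2}; add 2.
ε-closure = {0, 1, 2, 3}.

{0, 1, 2, 3}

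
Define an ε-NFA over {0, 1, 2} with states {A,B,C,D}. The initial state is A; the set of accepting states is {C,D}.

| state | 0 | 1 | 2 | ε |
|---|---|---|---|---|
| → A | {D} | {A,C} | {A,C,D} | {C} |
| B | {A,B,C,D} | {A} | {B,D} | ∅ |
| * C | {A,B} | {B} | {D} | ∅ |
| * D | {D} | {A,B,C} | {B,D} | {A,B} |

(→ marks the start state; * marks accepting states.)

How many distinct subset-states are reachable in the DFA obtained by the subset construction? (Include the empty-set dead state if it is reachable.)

Start state of the DFA: {A,C} (ε-closure of the NFA start).
{A,C} --0--> {A,B,C,D}  [new]
{A,C} --1--> {A,B,C}  [new]
{A,C} --2--> {A,B,C,D}  [seen]
{A,B,C,D} --0--> {A,B,C,D}  [seen]
{A,B,C,D} --1--> {A,B,C}  [seen]
{A,B,C,D} --2--> {A,B,C,D}  [seen]
{A,B,C} --0--> {A,B,C,D}  [seen]
{A,B,C} --1--> {A,B,C}  [seen]
{A,B,C} --2--> {A,B,C,D}  [seen]
Reachable DFA states: {A,C}, {A,B,C,D}, {A,B,C}.

3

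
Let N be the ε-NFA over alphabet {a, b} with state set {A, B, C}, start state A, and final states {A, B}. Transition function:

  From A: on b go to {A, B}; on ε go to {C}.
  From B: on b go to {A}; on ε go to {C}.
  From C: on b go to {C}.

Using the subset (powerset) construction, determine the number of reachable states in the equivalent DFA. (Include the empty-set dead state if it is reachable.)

Start state of the DFA: {A, C} (ε-closure of the NFA start).
{A, C} --a--> ∅  [new]
{A, C} --b--> {A, B, C}  [new]
∅ --a--> ∅  [seen]
∅ --b--> ∅  [seen]
{A, B, C} --a--> ∅  [seen]
{A, B, C} --b--> {A, B, C}  [seen]
Reachable DFA states: {A, C}, ∅, {A, B, C}.

3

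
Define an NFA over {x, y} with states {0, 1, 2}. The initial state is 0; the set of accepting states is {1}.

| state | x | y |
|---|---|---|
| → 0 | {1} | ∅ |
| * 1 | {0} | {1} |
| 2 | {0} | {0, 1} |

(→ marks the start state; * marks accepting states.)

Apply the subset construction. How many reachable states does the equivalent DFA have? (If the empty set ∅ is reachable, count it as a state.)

Start state of the DFA: {0}.
{0} --x--> {1}  [new]
{0} --y--> ∅  [new]
{1} --x--> {0}  [seen]
{1} --y--> {1}  [seen]
∅ --x--> ∅  [seen]
∅ --y--> ∅  [seen]
Reachable DFA states: {0}, {1}, ∅.

3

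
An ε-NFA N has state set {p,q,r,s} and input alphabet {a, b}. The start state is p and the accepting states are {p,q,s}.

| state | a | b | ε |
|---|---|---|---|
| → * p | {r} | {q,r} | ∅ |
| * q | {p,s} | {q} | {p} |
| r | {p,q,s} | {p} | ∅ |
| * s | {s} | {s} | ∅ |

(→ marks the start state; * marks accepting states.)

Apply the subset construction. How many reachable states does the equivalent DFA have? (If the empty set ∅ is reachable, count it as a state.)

Start state of the DFA: {p} (ε-closure of the NFA start).
{p} --a--> {r}  [new]
{p} --b--> {p,q,r}  [new]
{r} --a--> {p,q,s}  [new]
{r} --b--> {p}  [seen]
{p,q,r} --a--> {p,q,r,s}  [new]
{p,q,r} --b--> {p,q,r}  [seen]
{p,q,s} --a--> {p,r,s}  [new]
{p,q,s} --b--> {p,q,r,s}  [seen]
{p,q,r,s} --a--> {p,q,r,s}  [seen]
{p,q,r,s} --b--> {p,q,r,s}  [seen]
{p,r,s} --a--> {p,q,r,s}  [seen]
{p,r,s} --b--> {p,q,r,s}  [seen]
Reachable DFA states: {p}, {r}, {p,q,r}, {p,q,s}, {p,q,r,s}, {p,r,s}.

6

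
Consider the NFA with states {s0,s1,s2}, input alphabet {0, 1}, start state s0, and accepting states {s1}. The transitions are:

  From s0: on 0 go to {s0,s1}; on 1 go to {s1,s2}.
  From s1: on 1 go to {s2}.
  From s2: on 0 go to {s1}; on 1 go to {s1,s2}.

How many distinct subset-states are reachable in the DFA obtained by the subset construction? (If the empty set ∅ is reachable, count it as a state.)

6

Start state of the DFA: {s0}.
{s0} --0--> {s0,s1}  [new]
{s0} --1--> {s1,s2}  [new]
{s0,s1} --0--> {s0,s1}  [seen]
{s0,s1} --1--> {s1,s2}  [seen]
{s1,s2} --0--> {s1}  [new]
{s1,s2} --1--> {s1,s2}  [seen]
{s1} --0--> ∅  [new]
{s1} --1--> {s2}  [new]
∅ --0--> ∅  [seen]
∅ --1--> ∅  [seen]
{s2} --0--> {s1}  [seen]
{s2} --1--> {s1,s2}  [seen]
Reachable DFA states: {s0}, {s0,s1}, {s1,s2}, {s1}, ∅, {s2}.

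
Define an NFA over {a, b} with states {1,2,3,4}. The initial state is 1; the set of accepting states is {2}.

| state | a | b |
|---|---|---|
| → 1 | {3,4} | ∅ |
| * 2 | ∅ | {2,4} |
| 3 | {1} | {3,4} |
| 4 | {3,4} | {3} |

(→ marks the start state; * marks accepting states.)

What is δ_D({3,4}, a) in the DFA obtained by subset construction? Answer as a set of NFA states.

δ(3,a) = {1}; δ(4,a) = {3,4}.
Union: {1,3,4}.

{1,3,4}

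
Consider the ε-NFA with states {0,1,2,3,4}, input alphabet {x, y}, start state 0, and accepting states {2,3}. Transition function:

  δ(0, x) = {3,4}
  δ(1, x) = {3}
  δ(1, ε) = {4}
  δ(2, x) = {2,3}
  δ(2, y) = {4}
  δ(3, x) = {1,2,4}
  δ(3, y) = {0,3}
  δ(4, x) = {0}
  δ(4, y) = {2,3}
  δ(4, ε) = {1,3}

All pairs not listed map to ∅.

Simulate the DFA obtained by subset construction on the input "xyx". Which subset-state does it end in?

Start: {0}.
δ(0,x) = {3,4}.
Union: {3,4}.
ε-closure gives {1,3,4}.
After x: {1,3,4}.
δ(1,y) = ∅; δ(3,y) = {0,3}; δ(4,y) = {2,3}.
Union: {0,2,3}.
After y: {0,2,3}.
δ(0,x) = {3,4}; δ(2,x) = {2,3}; δ(3,x) = {1,2,4}.
Union: {1,2,3,4}.
After x: {1,2,3,4}.

{1,2,3,4}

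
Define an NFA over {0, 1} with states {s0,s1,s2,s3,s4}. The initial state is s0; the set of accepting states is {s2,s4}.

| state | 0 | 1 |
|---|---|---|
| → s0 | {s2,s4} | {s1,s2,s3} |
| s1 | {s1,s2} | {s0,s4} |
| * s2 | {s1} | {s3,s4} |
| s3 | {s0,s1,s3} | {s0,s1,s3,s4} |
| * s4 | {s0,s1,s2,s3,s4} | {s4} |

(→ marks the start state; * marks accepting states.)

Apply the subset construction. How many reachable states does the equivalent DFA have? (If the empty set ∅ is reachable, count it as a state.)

Start state of the DFA: {s0}.
{s0} --0--> {s2,s4}  [new]
{s0} --1--> {s1,s2,s3}  [new]
{s2,s4} --0--> {s0,s1,s2,s3,s4}  [new]
{s2,s4} --1--> {s3,s4}  [new]
{s1,s2,s3} --0--> {s0,s1,s2,s3}  [new]
{s1,s2,s3} --1--> {s0,s1,s3,s4}  [new]
{s0,s1,s2,s3,s4} --0--> {s0,s1,s2,s3,s4}  [seen]
{s0,s1,s2,s3,s4} --1--> {s0,s1,s2,s3,s4}  [seen]
{s3,s4} --0--> {s0,s1,s2,s3,s4}  [seen]
{s3,s4} --1--> {s0,s1,s3,s4}  [seen]
{s0,s1,s2,s3} --0--> {s0,s1,s2,s3,s4}  [seen]
{s0,s1,s2,s3} --1--> {s0,s1,s2,s3,s4}  [seen]
{s0,s1,s3,s4} --0--> {s0,s1,s2,s3,s4}  [seen]
{s0,s1,s3,s4} --1--> {s0,s1,s2,s3,s4}  [seen]
Reachable DFA states: {s0}, {s2,s4}, {s1,s2,s3}, {s0,s1,s2,s3,s4}, {s3,s4}, {s0,s1,s2,s3}, {s0,s1,s3,s4}.

7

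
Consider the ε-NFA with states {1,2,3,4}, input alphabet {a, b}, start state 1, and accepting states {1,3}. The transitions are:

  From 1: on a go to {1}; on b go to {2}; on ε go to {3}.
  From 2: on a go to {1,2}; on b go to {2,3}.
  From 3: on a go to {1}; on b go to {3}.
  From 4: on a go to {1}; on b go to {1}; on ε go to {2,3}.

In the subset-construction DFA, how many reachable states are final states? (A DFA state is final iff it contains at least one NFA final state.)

3

Start state of the DFA: {1,3} (ε-closure of the NFA start).
{1,3} --a--> {1,3}  [seen]
{1,3} --b--> {2,3}  [new]
{2,3} --a--> {1,2,3}  [new]
{2,3} --b--> {2,3}  [seen]
{1,2,3} --a--> {1,2,3}  [seen]
{1,2,3} --b--> {2,3}  [seen]
Reachable DFA states: {1,3}, {2,3}, {1,2,3}.
Accepting DFA states (contain an NFA accepting state): {1,3}, {2,3}, {1,2,3}.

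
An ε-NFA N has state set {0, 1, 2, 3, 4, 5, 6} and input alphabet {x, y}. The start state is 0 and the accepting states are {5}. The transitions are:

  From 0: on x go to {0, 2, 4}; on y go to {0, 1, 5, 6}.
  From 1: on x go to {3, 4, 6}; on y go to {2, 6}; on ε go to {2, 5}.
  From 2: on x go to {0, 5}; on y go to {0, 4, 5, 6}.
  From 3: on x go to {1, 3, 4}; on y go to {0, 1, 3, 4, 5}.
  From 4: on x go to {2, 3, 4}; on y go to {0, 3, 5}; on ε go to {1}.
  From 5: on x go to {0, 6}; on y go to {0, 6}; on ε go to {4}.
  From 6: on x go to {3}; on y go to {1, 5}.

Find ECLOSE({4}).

Begin with {4}.
4 →ε {1}; add 1.
1 →ε {2, 5}; add 2, 5.
ε-closure = {1, 2, 4, 5}.

{1, 2, 4, 5}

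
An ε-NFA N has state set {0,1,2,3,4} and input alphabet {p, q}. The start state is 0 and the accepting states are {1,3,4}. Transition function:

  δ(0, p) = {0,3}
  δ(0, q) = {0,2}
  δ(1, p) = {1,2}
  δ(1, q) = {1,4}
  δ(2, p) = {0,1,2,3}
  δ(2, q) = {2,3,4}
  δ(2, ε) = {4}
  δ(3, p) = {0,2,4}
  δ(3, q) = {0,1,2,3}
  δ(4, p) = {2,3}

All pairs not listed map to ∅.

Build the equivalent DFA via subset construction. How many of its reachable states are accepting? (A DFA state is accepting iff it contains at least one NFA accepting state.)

Start state of the DFA: {0} (ε-closure of the NFA start).
{0} --p--> {0,3}  [new]
{0} --q--> {0,2,4}  [new]
{0,3} --p--> {0,2,3,4}  [new]
{0,3} --q--> {0,1,2,3,4}  [new]
{0,2,4} --p--> {0,1,2,3,4}  [seen]
{0,2,4} --q--> {0,2,3,4}  [seen]
{0,2,3,4} --p--> {0,1,2,3,4}  [seen]
{0,2,3,4} --q--> {0,1,2,3,4}  [seen]
{0,1,2,3,4} --p--> {0,1,2,3,4}  [seen]
{0,1,2,3,4} --q--> {0,1,2,3,4}  [seen]
Reachable DFA states: {0}, {0,3}, {0,2,4}, {0,2,3,4}, {0,1,2,3,4}.
Accepting DFA states (contain an NFA accepting state): {0,3}, {0,2,4}, {0,2,3,4}, {0,1,2,3,4}.

4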